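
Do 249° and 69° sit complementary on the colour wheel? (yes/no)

yes

Angular distance: |249 − 69| = 180 = 180°.
Complementary requires 180°.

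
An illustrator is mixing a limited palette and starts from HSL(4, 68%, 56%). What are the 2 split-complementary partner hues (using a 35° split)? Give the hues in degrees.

149° and 219°

Split-complementary hues sit 35° either side of the complement.
Complement of 4°: 4 + 180 = 184°
184 − 35 = 149°
184 + 35 = 219°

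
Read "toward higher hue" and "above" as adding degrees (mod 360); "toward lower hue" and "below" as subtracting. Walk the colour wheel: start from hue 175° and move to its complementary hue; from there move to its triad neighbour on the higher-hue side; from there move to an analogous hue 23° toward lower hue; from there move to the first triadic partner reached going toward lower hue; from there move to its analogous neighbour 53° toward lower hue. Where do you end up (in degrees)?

279°

complement +180°: 175 + 180 = 355°
triadic ↑ +120°: 355 + 120 = 475 → 475 − 360 = 115°
analog 23° ↓ −23°: 115 − 23 = 92°
triadic ↓ −120°: 92 − 120 = -28 → -28 + 360 = 332°
analog 53° ↓ −53°: 332 − 53 = 279°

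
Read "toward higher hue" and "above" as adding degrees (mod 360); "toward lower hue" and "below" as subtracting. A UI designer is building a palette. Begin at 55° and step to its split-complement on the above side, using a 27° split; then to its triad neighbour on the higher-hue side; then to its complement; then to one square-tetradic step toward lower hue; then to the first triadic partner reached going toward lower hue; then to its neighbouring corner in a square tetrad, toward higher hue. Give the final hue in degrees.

+207° (split-comp 27° ↑): 55 + 207 = 262°
+120° (triadic ↑): 262 + 120 = 382 → 382 − 360 = 22°
+180° (complement): 22 + 180 = 202°
−90° (square ↓): 202 − 90 = 112°
−120° (triadic ↓): 112 − 120 = -8 → -8 + 360 = 352°
+90° (square ↑): 352 + 90 = 442 → 442 − 360 = 82°

82°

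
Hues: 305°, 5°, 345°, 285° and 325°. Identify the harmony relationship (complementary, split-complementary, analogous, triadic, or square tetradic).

analogous

Sort the hues: 5°, 285°, 305°, 325°, 345°.
Successive gaps around the wheel: 280°, 20°, 20°, 20°, 20°.
A run of hues at equal small steps (20°) with one large closing gap is an analogous group.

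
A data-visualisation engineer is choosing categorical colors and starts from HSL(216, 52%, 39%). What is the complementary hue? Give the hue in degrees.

The complement sits 180° across the wheel.
216 + 180 = 396 → 396 − 360 = 36°

36°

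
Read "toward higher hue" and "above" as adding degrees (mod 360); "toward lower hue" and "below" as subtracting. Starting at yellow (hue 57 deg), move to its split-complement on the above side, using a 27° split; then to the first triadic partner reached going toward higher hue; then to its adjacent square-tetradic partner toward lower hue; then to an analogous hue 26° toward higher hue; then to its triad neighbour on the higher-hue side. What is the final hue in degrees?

split-comp 27° ↑ +207°: 57 + 207 = 264°
triadic ↑ +120°: 264 + 120 = 384 → 384 − 360 = 24°
square ↓ −90°: 24 − 90 = -66 → -66 + 360 = 294°
analog 26° ↑ +26°: 294 + 26 = 320°
triadic ↑ +120°: 320 + 120 = 440 → 440 − 360 = 80°

80°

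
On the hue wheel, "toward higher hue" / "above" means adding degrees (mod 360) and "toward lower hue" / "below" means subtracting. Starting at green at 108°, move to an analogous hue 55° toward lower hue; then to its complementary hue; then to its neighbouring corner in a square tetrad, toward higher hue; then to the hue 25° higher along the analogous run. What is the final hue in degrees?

348°

−55° (analog 55° ↓): 108 − 55 = 53°
+180° (complement): 53 + 180 = 233°
+90° (square ↑): 233 + 90 = 323°
+25° (analog 25° ↑): 323 + 25 = 348°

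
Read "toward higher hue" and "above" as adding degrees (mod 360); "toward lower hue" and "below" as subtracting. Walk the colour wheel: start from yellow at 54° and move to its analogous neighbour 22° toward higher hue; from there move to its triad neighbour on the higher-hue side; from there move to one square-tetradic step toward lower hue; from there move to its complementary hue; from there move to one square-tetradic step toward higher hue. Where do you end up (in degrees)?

+22° (analog 22° ↑): 54 + 22 = 76°
+120° (triadic ↑): 76 + 120 = 196°
−90° (square ↓): 196 − 90 = 106°
+180° (complement): 106 + 180 = 286°
+90° (square ↑): 286 + 90 = 376 → 376 − 360 = 16°

16°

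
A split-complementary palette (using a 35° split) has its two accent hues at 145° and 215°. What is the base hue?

The accents sit 35° either side of the complement, so the complement is their short-arc midpoint on the wheel.
Short-arc midpoint of 145° and 215°: 180°.
Base is 180° from the complement: 180 − 180 = 0°

0°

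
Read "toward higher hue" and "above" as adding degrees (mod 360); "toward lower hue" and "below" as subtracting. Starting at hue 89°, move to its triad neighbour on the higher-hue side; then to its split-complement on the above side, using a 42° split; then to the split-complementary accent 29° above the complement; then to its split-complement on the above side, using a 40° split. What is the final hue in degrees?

140°

+120° (triadic ↑): 89 + 120 = 209°
+222° (split-comp 42° ↑): 209 + 222 = 431 → 431 − 360 = 71°
+209° (split-comp 29° ↑): 71 + 209 = 280°
+220° (split-comp 40° ↑): 280 + 220 = 500 → 500 − 360 = 140°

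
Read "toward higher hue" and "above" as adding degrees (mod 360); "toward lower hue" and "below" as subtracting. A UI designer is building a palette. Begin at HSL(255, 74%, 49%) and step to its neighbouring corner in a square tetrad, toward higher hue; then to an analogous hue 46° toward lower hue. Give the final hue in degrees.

+90° (square ↑): 255 + 90 = 345°
−46° (analog 46° ↓): 345 − 46 = 299°

299°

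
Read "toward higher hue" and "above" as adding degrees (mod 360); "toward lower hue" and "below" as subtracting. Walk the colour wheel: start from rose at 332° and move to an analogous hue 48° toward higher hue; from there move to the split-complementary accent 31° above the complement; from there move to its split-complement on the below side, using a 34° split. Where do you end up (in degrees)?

17°

+48° (analog 48° ↑): 332 + 48 = 380 → 380 − 360 = 20°
+211° (split-comp 31° ↑): 20 + 211 = 231°
+146° (split-comp 34° ↓): 231 + 146 = 377 → 377 − 360 = 17°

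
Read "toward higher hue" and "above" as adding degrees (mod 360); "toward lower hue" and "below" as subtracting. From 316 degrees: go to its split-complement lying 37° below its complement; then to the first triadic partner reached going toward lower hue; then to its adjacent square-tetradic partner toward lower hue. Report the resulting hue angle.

249°

316 + 143 = 459 → 459 − 360 = 99°   (split-comp 37° ↓)
99 − 120 = -21 → -21 + 360 = 339°   (triadic ↓)
339 − 90 = 249°   (square ↓)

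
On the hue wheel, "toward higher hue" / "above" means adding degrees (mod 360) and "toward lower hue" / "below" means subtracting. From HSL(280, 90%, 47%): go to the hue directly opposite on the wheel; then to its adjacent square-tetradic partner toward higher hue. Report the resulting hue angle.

190°

complement +180°: 280 + 180 = 460 → 460 − 360 = 100°
square ↑ +90°: 100 + 90 = 190°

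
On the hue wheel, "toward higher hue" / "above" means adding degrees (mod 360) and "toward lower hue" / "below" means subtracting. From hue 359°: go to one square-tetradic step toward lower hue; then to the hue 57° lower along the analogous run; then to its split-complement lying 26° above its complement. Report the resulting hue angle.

359 − 90 = 269°   (square ↓)
269 − 57 = 212°   (analog 57° ↓)
212 + 206 = 418 → 418 − 360 = 58°   (split-comp 26° ↑)

58°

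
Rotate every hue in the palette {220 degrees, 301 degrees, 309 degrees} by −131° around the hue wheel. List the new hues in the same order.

220 − 131 = 89°
301 − 131 = 170°
309 − 131 = 178°

89°, 170°, 178°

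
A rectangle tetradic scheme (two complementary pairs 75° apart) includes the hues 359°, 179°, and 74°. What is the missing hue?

254°

A rectangular tetradic uses two complementary pairs 75° apart: offsets 0°, 75°, 180°, 255°.
Among {74°, 179°, 359°}, 179° and 359° are a 180° pair.
The remaining hue 74° needs its own complement: 74 + 180 = 254°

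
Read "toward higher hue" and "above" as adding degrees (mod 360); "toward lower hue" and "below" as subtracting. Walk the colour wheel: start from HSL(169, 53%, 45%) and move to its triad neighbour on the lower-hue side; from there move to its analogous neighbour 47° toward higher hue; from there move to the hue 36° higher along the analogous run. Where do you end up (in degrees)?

132°

triadic ↓ −120°: 169 − 120 = 49°
analog 47° ↑ +47°: 49 + 47 = 96°
analog 36° ↑ +36°: 96 + 36 = 132°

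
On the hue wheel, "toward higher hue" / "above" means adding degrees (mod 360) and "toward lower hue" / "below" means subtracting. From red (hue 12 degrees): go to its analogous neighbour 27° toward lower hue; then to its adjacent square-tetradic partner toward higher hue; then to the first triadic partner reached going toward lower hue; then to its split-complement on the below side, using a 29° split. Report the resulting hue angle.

106°

12 − 27 = -15 → -15 + 360 = 345°   (analog 27° ↓)
345 + 90 = 435 → 435 − 360 = 75°   (square ↑)
75 − 120 = -45 → -45 + 360 = 315°   (triadic ↓)
315 + 151 = 466 → 466 − 360 = 106°   (split-comp 29° ↓)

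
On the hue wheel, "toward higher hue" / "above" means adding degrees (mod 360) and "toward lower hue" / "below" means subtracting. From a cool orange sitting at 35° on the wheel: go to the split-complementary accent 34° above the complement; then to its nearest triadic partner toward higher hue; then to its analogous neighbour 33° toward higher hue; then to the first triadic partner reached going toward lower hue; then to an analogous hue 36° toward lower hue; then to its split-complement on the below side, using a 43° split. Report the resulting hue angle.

+214° (split-comp 34° ↑): 35 + 214 = 249°
+120° (triadic ↑): 249 + 120 = 369 → 369 − 360 = 9°
+33° (analog 33° ↑): 9 + 33 = 42°
−120° (triadic ↓): 42 − 120 = -78 → -78 + 360 = 282°
−36° (analog 36° ↓): 282 − 36 = 246°
+137° (split-comp 43° ↓): 246 + 137 = 383 → 383 − 360 = 23°

23°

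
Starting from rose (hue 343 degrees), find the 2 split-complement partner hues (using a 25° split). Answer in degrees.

Split-complementary hues sit 25° either side of the complement.
Complement of 343 degrees: 343 + 180 = 523 → 523 − 360 = 163°
163 − 25 = 138°
163 + 25 = 188°

138° and 188°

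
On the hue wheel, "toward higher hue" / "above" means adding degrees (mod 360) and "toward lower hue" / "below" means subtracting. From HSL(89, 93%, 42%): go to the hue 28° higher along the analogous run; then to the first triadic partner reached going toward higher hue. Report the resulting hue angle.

237°

analog 28° ↑ +28°: 89 + 28 = 117°
triadic ↑ +120°: 117 + 120 = 237°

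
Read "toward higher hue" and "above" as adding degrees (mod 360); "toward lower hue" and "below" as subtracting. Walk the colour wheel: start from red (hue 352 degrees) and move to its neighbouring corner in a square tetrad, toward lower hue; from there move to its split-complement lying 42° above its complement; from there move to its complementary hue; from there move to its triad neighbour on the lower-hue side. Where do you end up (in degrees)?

184°

352 − 90 = 262°   (square ↓)
262 + 222 = 484 → 484 − 360 = 124°   (split-comp 42° ↑)
124 + 180 = 304°   (complement)
304 − 120 = 184°   (triadic ↓)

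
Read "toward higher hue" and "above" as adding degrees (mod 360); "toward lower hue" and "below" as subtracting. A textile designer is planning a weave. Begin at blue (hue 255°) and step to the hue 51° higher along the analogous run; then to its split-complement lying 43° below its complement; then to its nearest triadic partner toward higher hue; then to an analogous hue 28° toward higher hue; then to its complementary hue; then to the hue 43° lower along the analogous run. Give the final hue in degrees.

+51° (analog 51° ↑): 255 + 51 = 306°
+137° (split-comp 43° ↓): 306 + 137 = 443 → 443 − 360 = 83°
+120° (triadic ↑): 83 + 120 = 203°
+28° (analog 28° ↑): 203 + 28 = 231°
+180° (complement): 231 + 180 = 411 → 411 − 360 = 51°
−43° (analog 43° ↓): 51 − 43 = 8°

8°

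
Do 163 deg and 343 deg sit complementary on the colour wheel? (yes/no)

Angular distance: |163 − 343| = 180 = 180°.
Complementary requires 180°.

yes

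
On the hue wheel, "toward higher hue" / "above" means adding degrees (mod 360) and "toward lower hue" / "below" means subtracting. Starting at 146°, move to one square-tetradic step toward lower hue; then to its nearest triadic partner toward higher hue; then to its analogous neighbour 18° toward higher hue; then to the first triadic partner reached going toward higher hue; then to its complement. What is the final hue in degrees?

134°

square ↓ −90°: 146 − 90 = 56°
triadic ↑ +120°: 56 + 120 = 176°
analog 18° ↑ +18°: 176 + 18 = 194°
triadic ↑ +120°: 194 + 120 = 314°
complement +180°: 314 + 180 = 494 → 494 − 360 = 134°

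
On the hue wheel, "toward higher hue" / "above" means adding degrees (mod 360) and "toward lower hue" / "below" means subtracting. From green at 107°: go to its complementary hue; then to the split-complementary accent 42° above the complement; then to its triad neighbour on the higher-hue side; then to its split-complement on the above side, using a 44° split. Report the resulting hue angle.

complement +180°: 107 + 180 = 287°
split-comp 42° ↑ +222°: 287 + 222 = 509 → 509 − 360 = 149°
triadic ↑ +120°: 149 + 120 = 269°
split-comp 44° ↑ +224°: 269 + 224 = 493 → 493 − 360 = 133°

133°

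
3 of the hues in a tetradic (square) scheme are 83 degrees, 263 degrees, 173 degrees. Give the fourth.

A square tetradic scheme places four hues every 90°.
The full set through 83° is {83°, 173°, 263°, 353°}.
Given {83°, 173°, 263°}, the missing hue is 353°.

353°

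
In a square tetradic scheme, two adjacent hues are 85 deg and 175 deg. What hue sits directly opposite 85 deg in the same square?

265°

A square tetradic scheme places four hues 90° apart; opposite corners are 180° apart.
85 + 180 = 265°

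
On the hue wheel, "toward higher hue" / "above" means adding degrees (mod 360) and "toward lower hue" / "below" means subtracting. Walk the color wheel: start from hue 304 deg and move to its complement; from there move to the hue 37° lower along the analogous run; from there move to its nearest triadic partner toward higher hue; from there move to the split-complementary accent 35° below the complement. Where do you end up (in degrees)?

304 + 180 = 484 → 484 − 360 = 124°   (complement)
124 − 37 = 87°   (analog 37° ↓)
87 + 120 = 207°   (triadic ↑)
207 + 145 = 352°   (split-comp 35° ↓)

352°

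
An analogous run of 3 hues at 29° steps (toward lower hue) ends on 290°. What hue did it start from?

348°

2 steps of 29° (toward lower hue) give a net shift of −58°.
Start = end − shift: 290 + 58 = 348°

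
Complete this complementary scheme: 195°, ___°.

15°

The complement sits 180° across the wheel.
The full set through 195° is {15°, 195°}.
Given {195°}, the missing hue is 15°.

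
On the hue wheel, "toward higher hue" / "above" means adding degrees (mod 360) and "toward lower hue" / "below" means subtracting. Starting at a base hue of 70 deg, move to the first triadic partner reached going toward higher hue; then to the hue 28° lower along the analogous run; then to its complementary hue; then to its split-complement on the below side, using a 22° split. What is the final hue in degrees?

140°

triadic ↑ +120°: 70 + 120 = 190°
analog 28° ↓ −28°: 190 − 28 = 162°
complement +180°: 162 + 180 = 342°
split-comp 22° ↓ +158°: 342 + 158 = 500 → 500 − 360 = 140°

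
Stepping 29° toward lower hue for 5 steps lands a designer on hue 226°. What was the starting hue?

5 steps of 29° (toward lower hue) give a net shift of −145°.
Start = end − shift: 226 + 145 = 371 → 371 − 360 = 11°

11°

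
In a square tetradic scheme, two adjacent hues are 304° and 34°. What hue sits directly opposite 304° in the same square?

A square tetradic scheme places four hues 90° apart; opposite corners are 180° apart.
304 + 180 = 484 → 484 − 360 = 124°

124°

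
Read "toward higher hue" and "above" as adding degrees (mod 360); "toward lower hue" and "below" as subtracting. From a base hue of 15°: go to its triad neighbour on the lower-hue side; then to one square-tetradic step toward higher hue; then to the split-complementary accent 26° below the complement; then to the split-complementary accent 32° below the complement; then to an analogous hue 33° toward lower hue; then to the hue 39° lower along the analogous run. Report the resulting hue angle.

triadic ↓ −120°: 15 − 120 = -105 → -105 + 360 = 255°
square ↑ +90°: 255 + 90 = 345°
split-comp 26° ↓ +154°: 345 + 154 = 499 → 499 − 360 = 139°
split-comp 32° ↓ +148°: 139 + 148 = 287°
analog 33° ↓ −33°: 287 − 33 = 254°
analog 39° ↓ −39°: 254 − 39 = 215°

215°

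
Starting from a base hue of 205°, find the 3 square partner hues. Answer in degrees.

295°, 25° and 115°

A square tetradic scheme places four hues every 90°.
205 + 90 = 295°
205 + 180 = 385 → 385 − 360 = 25°
205 + 270 = 475 → 475 − 360 = 115°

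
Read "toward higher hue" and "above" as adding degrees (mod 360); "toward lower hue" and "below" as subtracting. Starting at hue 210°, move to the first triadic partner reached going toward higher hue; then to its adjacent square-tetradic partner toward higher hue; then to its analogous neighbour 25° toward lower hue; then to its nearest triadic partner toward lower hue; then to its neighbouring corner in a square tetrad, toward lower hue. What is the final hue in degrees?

triadic ↑ +120°: 210 + 120 = 330°
square ↑ +90°: 330 + 90 = 420 → 420 − 360 = 60°
analog 25° ↓ −25°: 60 − 25 = 35°
triadic ↓ −120°: 35 − 120 = -85 → -85 + 360 = 275°
square ↓ −90°: 275 − 90 = 185°

185°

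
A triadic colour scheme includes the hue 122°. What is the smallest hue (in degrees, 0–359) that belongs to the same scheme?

A triad places three hues 120° apart.
The full set through 122° is {2°, 122°, 242°}.

2°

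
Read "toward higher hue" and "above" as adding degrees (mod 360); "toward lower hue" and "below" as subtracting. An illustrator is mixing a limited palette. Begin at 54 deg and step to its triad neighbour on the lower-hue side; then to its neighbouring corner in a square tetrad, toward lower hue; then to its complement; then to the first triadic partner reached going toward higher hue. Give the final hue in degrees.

144°

54 − 120 = -66 → -66 + 360 = 294°   (triadic ↓)
294 − 90 = 204°   (square ↓)
204 + 180 = 384 → 384 − 360 = 24°   (complement)
24 + 120 = 144°   (triadic ↑)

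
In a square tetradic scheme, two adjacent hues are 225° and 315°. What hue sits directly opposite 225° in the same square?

45°

A square tetradic scheme places four hues 90° apart; opposite corners are 180° apart.
225 + 180 = 405 → 405 − 360 = 45°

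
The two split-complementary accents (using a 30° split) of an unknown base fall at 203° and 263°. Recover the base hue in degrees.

The accents sit 30° either side of the complement, so the complement is their short-arc midpoint on the wheel.
Short-arc midpoint of 203° and 263°: 233°.
Base is 180° from the complement: 233 − 180 = 53°

53°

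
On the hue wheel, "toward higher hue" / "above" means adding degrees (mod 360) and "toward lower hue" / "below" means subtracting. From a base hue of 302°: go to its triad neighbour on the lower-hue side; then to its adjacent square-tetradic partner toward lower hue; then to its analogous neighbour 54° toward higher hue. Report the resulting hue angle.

302 − 120 = 182°   (triadic ↓)
182 − 90 = 92°   (square ↓)
92 + 54 = 146°   (analog 54° ↑)

146°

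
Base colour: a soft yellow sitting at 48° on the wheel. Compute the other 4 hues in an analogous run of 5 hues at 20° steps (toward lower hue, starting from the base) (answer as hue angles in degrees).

28°, 8°, 348°, 328°

Analogous hues sit every 20° along the wheel.
48 − 20 = 28°
48 − 40 = 8°
48 − 60 = -12 → -12 + 360 = 348°
48 − 80 = -32 → -32 + 360 = 328°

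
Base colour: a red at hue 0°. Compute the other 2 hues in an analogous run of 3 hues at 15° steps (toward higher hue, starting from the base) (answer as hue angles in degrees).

15° and 30°

Analogous hues sit every 15° along the wheel.
0 + 15 = 15°
0 + 30 = 30°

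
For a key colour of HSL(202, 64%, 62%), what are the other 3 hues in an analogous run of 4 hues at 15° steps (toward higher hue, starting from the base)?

202 + 15 = 217°
202 + 30 = 232°
202 + 45 = 247°

217°, 232° and 247°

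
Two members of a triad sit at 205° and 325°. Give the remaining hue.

A triad spaces three hues 120° apart.
The full set is {85°, 205°, 325°}.

85°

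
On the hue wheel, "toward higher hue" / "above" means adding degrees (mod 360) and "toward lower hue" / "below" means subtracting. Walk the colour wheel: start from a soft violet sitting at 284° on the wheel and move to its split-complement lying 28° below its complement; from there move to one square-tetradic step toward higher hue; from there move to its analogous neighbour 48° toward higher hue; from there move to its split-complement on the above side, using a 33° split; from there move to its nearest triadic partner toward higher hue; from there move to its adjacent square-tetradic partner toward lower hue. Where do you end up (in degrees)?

split-comp 28° ↓ +152°: 284 + 152 = 436 → 436 − 360 = 76°
square ↑ +90°: 76 + 90 = 166°
analog 48° ↑ +48°: 166 + 48 = 214°
split-comp 33° ↑ +213°: 214 + 213 = 427 → 427 − 360 = 67°
triadic ↑ +120°: 67 + 120 = 187°
square ↓ −90°: 187 − 90 = 97°

97°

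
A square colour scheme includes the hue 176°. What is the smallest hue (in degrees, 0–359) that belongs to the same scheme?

A square tetradic scheme places four hues every 90°.
The full set through 176° is {86°, 176°, 266°, 356°}.

86°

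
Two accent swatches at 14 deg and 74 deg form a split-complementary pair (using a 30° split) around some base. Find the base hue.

The accents sit 30° either side of the complement, so the complement is their short-arc midpoint on the wheel.
Short-arc midpoint of 14° and 74°: 44°.
Base is 180° from the complement: 44 − 180 = -136 → -136 + 360 = 224°

224°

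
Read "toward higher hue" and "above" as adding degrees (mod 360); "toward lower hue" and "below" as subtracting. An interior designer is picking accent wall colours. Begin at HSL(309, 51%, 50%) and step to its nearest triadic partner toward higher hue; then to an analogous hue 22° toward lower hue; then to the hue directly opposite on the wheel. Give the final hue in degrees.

227°

309 + 120 = 429 → 429 − 360 = 69°   (triadic ↑)
69 − 22 = 47°   (analog 22° ↓)
47 + 180 = 227°   (complement)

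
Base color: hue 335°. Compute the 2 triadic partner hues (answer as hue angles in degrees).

95° and 215°

A triad places three hues 120° apart.
335 + 120 = 455 → 455 − 360 = 95°
335 + 240 = 575 → 575 − 360 = 215°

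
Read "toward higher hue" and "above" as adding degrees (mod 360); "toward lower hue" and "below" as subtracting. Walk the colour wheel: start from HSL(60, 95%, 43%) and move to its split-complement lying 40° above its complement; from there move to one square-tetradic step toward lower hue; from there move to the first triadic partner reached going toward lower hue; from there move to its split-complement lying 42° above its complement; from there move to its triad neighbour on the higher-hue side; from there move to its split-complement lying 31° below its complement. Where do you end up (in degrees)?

201°

60 + 220 = 280°   (split-comp 40° ↑)
280 − 90 = 190°   (square ↓)
190 − 120 = 70°   (triadic ↓)
70 + 222 = 292°   (split-comp 42° ↑)
292 + 120 = 412 → 412 − 360 = 52°   (triadic ↑)
52 + 149 = 201°   (split-comp 31° ↓)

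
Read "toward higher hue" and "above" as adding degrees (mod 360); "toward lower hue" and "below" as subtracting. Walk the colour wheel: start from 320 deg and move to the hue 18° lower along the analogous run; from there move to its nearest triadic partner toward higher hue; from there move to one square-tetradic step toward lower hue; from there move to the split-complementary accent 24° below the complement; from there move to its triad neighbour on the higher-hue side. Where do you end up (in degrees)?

analog 18° ↓ −18°: 320 − 18 = 302°
triadic ↑ +120°: 302 + 120 = 422 → 422 − 360 = 62°
square ↓ −90°: 62 − 90 = -28 → -28 + 360 = 332°
split-comp 24° ↓ +156°: 332 + 156 = 488 → 488 − 360 = 128°
triadic ↑ +120°: 128 + 120 = 248°

248°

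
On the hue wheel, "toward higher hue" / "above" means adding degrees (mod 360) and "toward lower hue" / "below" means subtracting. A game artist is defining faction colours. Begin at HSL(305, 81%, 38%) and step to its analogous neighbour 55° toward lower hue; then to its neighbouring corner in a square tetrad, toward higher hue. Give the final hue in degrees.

305 − 55 = 250°   (analog 55° ↓)
250 + 90 = 340°   (square ↑)

340°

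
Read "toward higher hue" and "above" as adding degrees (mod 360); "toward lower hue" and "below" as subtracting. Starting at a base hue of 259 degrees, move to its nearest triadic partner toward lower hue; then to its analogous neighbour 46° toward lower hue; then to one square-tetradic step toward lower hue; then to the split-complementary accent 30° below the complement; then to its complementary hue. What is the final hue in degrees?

333°

259 − 120 = 139°   (triadic ↓)
139 − 46 = 93°   (analog 46° ↓)
93 − 90 = 3°   (square ↓)
3 + 150 = 153°   (split-comp 30° ↓)
153 + 180 = 333°   (complement)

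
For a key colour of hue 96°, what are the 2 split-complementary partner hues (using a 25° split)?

251° and 301°

Split-complementary hues sit 25° either side of the complement.
Complement of 96°: 96 + 180 = 276°
276 − 25 = 251°
276 + 25 = 301°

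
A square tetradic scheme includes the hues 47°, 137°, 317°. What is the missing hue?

A square tetradic scheme places four hues every 90°.
The full set through 47° is {47°, 137°, 227°, 317°}.
Given {47°, 137°, 317°}, the missing hue is 227°.

227°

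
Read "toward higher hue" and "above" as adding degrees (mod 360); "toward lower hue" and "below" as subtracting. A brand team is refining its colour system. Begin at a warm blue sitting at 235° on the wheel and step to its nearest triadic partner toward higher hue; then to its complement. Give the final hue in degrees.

triadic ↑ +120°: 235 + 120 = 355°
complement +180°: 355 + 180 = 535 → 535 − 360 = 175°

175°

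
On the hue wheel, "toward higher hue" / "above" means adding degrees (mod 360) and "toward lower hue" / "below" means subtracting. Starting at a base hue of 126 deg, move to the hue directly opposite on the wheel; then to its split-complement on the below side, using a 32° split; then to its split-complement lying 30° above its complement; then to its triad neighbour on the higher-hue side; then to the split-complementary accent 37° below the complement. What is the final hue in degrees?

complement +180°: 126 + 180 = 306°
split-comp 32° ↓ +148°: 306 + 148 = 454 → 454 − 360 = 94°
split-comp 30° ↑ +210°: 94 + 210 = 304°
triadic ↑ +120°: 304 + 120 = 424 → 424 − 360 = 64°
split-comp 37° ↓ +143°: 64 + 143 = 207°

207°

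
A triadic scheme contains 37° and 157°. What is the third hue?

277°

A triad spaces three hues 120° apart.
The full set is {37°, 157°, 277°}.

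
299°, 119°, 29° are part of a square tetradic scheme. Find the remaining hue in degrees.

A square tetradic scheme places four hues every 90°.
The full set through 29° is {29°, 119°, 209°, 299°}.
Given {29°, 119°, 299°}, the missing hue is 209°.

209°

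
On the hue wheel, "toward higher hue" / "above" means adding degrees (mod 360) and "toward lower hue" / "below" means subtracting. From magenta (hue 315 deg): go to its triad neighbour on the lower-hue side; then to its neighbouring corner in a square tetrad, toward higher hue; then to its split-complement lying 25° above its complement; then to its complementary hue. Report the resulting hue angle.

315 − 120 = 195°   (triadic ↓)
195 + 90 = 285°   (square ↑)
285 + 205 = 490 → 490 − 360 = 130°   (split-comp 25° ↑)
130 + 180 = 310°   (complement)

310°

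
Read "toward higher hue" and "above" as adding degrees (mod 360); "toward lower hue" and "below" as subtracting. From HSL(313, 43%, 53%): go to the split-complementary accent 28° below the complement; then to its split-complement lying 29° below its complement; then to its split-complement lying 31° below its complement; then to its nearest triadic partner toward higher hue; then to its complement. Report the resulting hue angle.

+152° (split-comp 28° ↓): 313 + 152 = 465 → 465 − 360 = 105°
+151° (split-comp 29° ↓): 105 + 151 = 256°
+149° (split-comp 31° ↓): 256 + 149 = 405 → 405 − 360 = 45°
+120° (triadic ↑): 45 + 120 = 165°
+180° (complement): 165 + 180 = 345°

345°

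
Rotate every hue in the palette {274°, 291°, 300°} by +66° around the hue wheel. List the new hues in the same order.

340°, 357°, 6°

274 + 66 = 340°
291 + 66 = 357°
300 + 66 = 366 → 366 − 360 = 6°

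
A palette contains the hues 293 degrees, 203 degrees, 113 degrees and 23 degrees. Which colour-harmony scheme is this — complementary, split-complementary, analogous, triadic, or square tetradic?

Sort the hues: 23°, 113°, 203°, 293°.
Successive gaps around the wheel: 90°, 90°, 90°, 90°.
Four hues every 90° form a square tetradic scheme.

square tetradic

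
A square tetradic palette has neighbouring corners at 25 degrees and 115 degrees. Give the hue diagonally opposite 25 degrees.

A square tetradic scheme places four hues 90° apart; opposite corners are 180° apart.
25 + 180 = 205°

205°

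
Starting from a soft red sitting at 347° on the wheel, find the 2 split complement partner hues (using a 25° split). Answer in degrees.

142° and 192°

Split-complementary hues sit 25° either side of the complement.
Complement of 347°: 347 + 180 = 527 → 527 − 360 = 167°
167 − 25 = 142°
167 + 25 = 192°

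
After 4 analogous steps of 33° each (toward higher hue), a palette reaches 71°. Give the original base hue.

4 steps of 33° (toward higher hue) give a net shift of +132°.
Start = end − shift: 71 − 132 = -61 → -61 + 360 = 299°

299°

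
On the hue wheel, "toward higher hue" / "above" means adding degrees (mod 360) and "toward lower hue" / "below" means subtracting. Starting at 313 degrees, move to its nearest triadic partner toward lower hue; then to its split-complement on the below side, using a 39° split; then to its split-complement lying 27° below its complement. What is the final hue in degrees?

127°

−120° (triadic ↓): 313 − 120 = 193°
+141° (split-comp 39° ↓): 193 + 141 = 334°
+153° (split-comp 27° ↓): 334 + 153 = 487 → 487 − 360 = 127°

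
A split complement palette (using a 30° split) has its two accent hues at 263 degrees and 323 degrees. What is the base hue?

The accents sit 30° either side of the complement, so the complement is their short-arc midpoint on the wheel.
Short-arc midpoint of 263° and 323°: 293°.
Base is 180° from the complement: 293 − 180 = 113°

113°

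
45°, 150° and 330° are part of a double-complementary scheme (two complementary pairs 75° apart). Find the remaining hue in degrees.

A rectangular tetradic uses two complementary pairs 75° apart: offsets 0°, 75°, 180°, 255°.
Among {45°, 150°, 330°}, 150° and 330° are a 180° pair.
The remaining hue 45° needs its own complement: 45 + 180 = 225°

225°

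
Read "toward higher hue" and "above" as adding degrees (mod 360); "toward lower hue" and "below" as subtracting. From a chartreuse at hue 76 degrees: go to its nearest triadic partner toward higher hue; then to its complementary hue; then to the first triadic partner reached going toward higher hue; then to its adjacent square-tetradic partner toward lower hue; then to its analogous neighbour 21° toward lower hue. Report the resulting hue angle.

+120° (triadic ↑): 76 + 120 = 196°
+180° (complement): 196 + 180 = 376 → 376 − 360 = 16°
+120° (triadic ↑): 16 + 120 = 136°
−90° (square ↓): 136 − 90 = 46°
−21° (analog 21° ↓): 46 − 21 = 25°

25°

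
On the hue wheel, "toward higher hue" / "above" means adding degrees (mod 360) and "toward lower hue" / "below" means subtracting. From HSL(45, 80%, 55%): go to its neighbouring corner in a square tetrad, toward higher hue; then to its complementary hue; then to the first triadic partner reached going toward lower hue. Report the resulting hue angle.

45 + 90 = 135°   (square ↑)
135 + 180 = 315°   (complement)
315 − 120 = 195°   (triadic ↓)

195°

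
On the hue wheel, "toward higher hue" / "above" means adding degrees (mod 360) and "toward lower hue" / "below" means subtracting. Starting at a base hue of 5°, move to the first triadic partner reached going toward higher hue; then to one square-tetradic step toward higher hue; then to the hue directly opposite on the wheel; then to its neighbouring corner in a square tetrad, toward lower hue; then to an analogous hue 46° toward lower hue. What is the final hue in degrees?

259°

triadic ↑ +120°: 5 + 120 = 125°
square ↑ +90°: 125 + 90 = 215°
complement +180°: 215 + 180 = 395 → 395 − 360 = 35°
square ↓ −90°: 35 − 90 = -55 → -55 + 360 = 305°
analog 46° ↓ −46°: 305 − 46 = 259°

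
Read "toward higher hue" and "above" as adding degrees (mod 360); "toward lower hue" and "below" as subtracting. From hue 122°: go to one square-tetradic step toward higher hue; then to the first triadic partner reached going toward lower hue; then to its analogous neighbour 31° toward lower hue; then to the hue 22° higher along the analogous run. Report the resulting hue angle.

83°

122 + 90 = 212°   (square ↑)
212 − 120 = 92°   (triadic ↓)
92 − 31 = 61°   (analog 31° ↓)
61 + 22 = 83°   (analog 22° ↑)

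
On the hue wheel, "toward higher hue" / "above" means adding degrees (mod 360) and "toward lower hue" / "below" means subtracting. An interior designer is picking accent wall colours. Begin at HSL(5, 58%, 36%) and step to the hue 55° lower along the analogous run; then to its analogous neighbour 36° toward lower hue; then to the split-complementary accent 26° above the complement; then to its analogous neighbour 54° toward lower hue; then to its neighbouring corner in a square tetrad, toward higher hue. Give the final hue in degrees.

−55° (analog 55° ↓): 5 − 55 = -50 → -50 + 360 = 310°
−36° (analog 36° ↓): 310 − 36 = 274°
+206° (split-comp 26° ↑): 274 + 206 = 480 → 480 − 360 = 120°
−54° (analog 54° ↓): 120 − 54 = 66°
+90° (square ↑): 66 + 90 = 156°

156°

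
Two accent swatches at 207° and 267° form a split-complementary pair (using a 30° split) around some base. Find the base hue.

The accents sit 30° either side of the complement, so the complement is their short-arc midpoint on the wheel.
Short-arc midpoint of 207° and 267°: 237°.
Base is 180° from the complement: 237 − 180 = 57°

57°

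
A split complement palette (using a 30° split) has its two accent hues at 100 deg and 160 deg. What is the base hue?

310°

The accents sit 30° either side of the complement, so the complement is their short-arc midpoint on the wheel.
Short-arc midpoint of 100° and 160°: 130°.
Base is 180° from the complement: 130 − 180 = -50 → -50 + 360 = 310°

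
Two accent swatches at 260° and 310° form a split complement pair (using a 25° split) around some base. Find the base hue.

The accents sit 25° either side of the complement, so the complement is their short-arc midpoint on the wheel.
Short-arc midpoint of 260° and 310°: 285°.
Base is 180° from the complement: 285 − 180 = 105°

105°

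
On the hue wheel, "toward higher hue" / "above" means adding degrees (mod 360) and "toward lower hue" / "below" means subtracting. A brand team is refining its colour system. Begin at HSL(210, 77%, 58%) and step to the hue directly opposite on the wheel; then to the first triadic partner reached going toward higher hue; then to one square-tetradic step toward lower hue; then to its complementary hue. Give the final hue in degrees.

210 + 180 = 390 → 390 − 360 = 30°   (complement)
30 + 120 = 150°   (triadic ↑)
150 − 90 = 60°   (square ↓)
60 + 180 = 240°   (complement)

240°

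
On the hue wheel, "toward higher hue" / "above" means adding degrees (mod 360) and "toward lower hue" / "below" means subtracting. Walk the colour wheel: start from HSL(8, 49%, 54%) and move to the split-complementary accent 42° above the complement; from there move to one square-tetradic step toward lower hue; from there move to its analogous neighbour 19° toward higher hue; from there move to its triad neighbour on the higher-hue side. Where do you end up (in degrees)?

+222° (split-comp 42° ↑): 8 + 222 = 230°
−90° (square ↓): 230 − 90 = 140°
+19° (analog 19° ↑): 140 + 19 = 159°
+120° (triadic ↑): 159 + 120 = 279°

279°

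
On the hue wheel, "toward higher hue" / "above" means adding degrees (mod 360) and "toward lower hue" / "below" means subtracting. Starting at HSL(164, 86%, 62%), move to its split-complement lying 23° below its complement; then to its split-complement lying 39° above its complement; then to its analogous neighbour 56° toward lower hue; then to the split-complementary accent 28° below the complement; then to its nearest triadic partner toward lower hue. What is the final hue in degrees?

split-comp 23° ↓ +157°: 164 + 157 = 321°
split-comp 39° ↑ +219°: 321 + 219 = 540 → 540 − 360 = 180°
analog 56° ↓ −56°: 180 − 56 = 124°
split-comp 28° ↓ +152°: 124 + 152 = 276°
triadic ↓ −120°: 276 − 120 = 156°

156°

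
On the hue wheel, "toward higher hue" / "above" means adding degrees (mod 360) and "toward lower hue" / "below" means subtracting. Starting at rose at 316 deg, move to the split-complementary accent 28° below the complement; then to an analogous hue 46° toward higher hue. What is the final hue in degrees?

154°

split-comp 28° ↓ +152°: 316 + 152 = 468 → 468 − 360 = 108°
analog 46° ↑ +46°: 108 + 46 = 154°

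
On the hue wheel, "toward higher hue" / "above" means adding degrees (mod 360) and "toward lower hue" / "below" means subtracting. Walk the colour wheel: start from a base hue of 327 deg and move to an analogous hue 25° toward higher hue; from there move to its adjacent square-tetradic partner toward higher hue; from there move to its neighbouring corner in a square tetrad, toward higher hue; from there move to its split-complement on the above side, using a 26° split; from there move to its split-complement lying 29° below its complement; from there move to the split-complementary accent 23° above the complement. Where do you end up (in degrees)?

327 + 25 = 352°   (analog 25° ↑)
352 + 90 = 442 → 442 − 360 = 82°   (square ↑)
82 + 90 = 172°   (square ↑)
172 + 206 = 378 → 378 − 360 = 18°   (split-comp 26° ↑)
18 + 151 = 169°   (split-comp 29° ↓)
169 + 203 = 372 → 372 − 360 = 12°   (split-comp 23° ↑)

12°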